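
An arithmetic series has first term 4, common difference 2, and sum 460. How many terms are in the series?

Using S = n/2 × [2a + (n-1)d]
460 = n/2 × [2(4) + (n-1)(2)]
460 = n/2 × [8 + 2n - 2]
920 = n × [6 + 2n]
2n² + (6)n - 920 = 0
Discriminant: Δ = (6)² - 4(2)(-920) = 36 + 7360 = 7396
√Δ = 86
n = [-(6) + √Δ] / (2·2) = (-6 + 86) / 4 = 80 / 4 = 20
(The negative root is discarded since n must be a positive integer.)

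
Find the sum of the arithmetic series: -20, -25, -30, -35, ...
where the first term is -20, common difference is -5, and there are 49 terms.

Sₙ = n/2 × (first + last)
Last term = a + (n-1)d = -20 + (49-1)×(-5) = -260
S_49 = 49/2 × (-20 + (-260))
S_49 = 49/2 × (-280) = -6860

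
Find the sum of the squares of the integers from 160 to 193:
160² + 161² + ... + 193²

Use ∑_{k=1}^{n} k² = n(n+1)(2n+1)/6, then subtract the first 159 terms.
∑_{k=1}^{193} k² = 193×194×387/6 = 2415009
∑_{k=1}^{159} k² = 159×160×319/6 = 1352560
∑_{k=160}^{193} k² = 2415009 - 1352560 = 1062449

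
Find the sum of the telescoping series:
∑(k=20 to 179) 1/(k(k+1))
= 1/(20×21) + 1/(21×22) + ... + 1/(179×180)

Partial fractions: 1/(k(k+1)) = 1/k - 1/(k+1)
The series telescopes:
= (1/20 - 1/21) + (1/21 - 1/22) + ... + (1/179 - 1/180)
= 1/20 - 1/180
= 2/45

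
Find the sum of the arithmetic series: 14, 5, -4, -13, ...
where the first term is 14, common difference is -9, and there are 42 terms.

Sₙ = n/2 × (first + last)
Last term = a + (n-1)d = 14 + (42-1)×(-9) = -355
S_42 = 42/2 × (14 + (-355))
S_42 = 42/2 × (-341) = -7161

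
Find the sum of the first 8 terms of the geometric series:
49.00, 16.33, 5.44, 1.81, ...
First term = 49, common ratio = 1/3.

Sₙ = a(1 - rⁿ) / (1 - r)
S_8 = 49(1 - (1/3)^8) / (1 - (1/3))
S_8 = 49(1 - (1/6561)) / (2/3)
S_8 = 160720/2187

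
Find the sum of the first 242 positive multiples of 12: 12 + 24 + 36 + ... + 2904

Factor out 12: = 12(1 + 2 + ... + 242) = 12 × n(n+1)/2
= 12 × 242×243/2
= 12 × 29403
= 352836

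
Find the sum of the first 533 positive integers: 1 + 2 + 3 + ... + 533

Formula: ∑k = n(n+1)/2
= 533×534/2
= 284622/2
= 142311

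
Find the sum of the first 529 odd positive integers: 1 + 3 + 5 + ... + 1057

Sum of first n odd numbers = n²
= 529²
= 279841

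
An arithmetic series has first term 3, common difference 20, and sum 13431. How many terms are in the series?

Using S = n/2 × [2a + (n-1)d]
13431 = n/2 × [2(3) + (n-1)(20)]
13431 = n/2 × [6 + 20n - 20]
26862 = n × [-14 + 20n]
20n² + (-14)n - 26862 = 0
Discriminant: Δ = (-14)² - 4(20)(-26862) = 196 + 2148960 = 2149156
√Δ = 1466
n = [-(-14) + √Δ] / (2·20) = (14 + 1466) / 40 = 1480 / 40 = 37
(The negative root is discarded since n must be a positive integer.)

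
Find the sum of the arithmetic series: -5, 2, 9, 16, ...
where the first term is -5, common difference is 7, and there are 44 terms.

Sₙ = n/2 × (first + last)
Last term = a + (n-1)d = -5 + (44-1)×7 = 296
S_44 = 44/2 × (-5 + 296)
S_44 = 44/2 × 291 = 6402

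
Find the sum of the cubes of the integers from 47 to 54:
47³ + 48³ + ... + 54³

Use ∑_{k=1}^{n} k³ = [n(n+1)/2]², then subtract the first 46 terms.
∑_{k=1}^{54} k³ = [54×55/2]² = 1485² = 2205225
∑_{k=1}^{46} k³ = [46×47/2]² = 1081² = 1168561
∑_{k=47}^{54} k³ = 2205225 - 1168561 = 1036664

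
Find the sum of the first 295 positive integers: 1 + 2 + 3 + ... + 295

Formula: ∑k = n(n+1)/2
= 295×296/2
= 87320/2
= 43660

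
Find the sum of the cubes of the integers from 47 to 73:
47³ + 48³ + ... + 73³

Use ∑_{k=1}^{n} k³ = [n(n+1)/2]², then subtract the first 46 terms.
∑_{k=1}^{73} k³ = [73×74/2]² = 2701² = 7295401
∑_{k=1}^{46} k³ = [46×47/2]² = 1081² = 1168561
∑_{k=47}^{73} k³ = 7295401 - 1168561 = 6126840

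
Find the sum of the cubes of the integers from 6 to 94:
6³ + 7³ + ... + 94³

Use ∑_{k=1}^{n} k³ = [n(n+1)/2]², then subtract the first 5 terms.
∑_{k=1}^{94} k³ = [94×95/2]² = 4465² = 19936225
∑_{k=1}^{5} k³ = [5×6/2]² = 15² = 225
∑_{k=6}^{94} k³ = 19936225 - 225 = 19936000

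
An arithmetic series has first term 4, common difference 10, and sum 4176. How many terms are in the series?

Using S = n/2 × [2a + (n-1)d]
4176 = n/2 × [2(4) + (n-1)(10)]
4176 = n/2 × [8 + 10n - 10]
8352 = n × [-2 + 10n]
10n² + (-2)n - 8352 = 0
Discriminant: Δ = (-2)² - 4(10)(-8352) = 4 + 334080 = 334084
√Δ = 578
n = [-(-2) + √Δ] / (2·10) = (2 + 578) / 20 = 580 / 20 = 29
(The negative root is discarded since n must be a positive integer.)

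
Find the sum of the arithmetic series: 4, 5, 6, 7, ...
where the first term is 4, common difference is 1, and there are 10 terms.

Sₙ = n/2 × (first + last)
Last term = a + (n-1)d = 4 + (10-1)×1 = 13
S_10 = 10/2 × (4 + 13)
S_10 = 10/2 × 17 = 85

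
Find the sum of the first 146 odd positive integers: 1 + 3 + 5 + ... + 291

Sum of first n odd numbers = n²
= 146²
= 21316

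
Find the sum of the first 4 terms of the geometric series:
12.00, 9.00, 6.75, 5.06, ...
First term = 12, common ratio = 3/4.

Sₙ = a(1 - rⁿ) / (1 - r)
S_4 = 12(1 - (3/4)^4) / (1 - (3/4))
S_4 = 12(1 - (81/256)) / (1/4)
S_4 = 525/16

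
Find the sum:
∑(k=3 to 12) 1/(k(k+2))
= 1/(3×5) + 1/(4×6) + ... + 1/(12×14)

Partial fractions: 1/(k(k+2)) = (1/2)[1/k - 1/(k+2)]
Telescoping leaves the first two and last two terms:
= (1/2)[1/3 + 1/4 - 1/13 - 1/14]
= 475/2184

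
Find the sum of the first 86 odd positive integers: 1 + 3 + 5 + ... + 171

Sum of first n odd numbers = n²
= 86²
= 7396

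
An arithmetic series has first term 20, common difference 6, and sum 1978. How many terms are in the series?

Using S = n/2 × [2a + (n-1)d]
1978 = n/2 × [2(20) + (n-1)(6)]
1978 = n/2 × [40 + 6n - 6]
3956 = n × [34 + 6n]
6n² + (34)n - 3956 = 0
Discriminant: Δ = (34)² - 4(6)(-3956) = 1156 + 94944 = 96100
√Δ = 310
n = [-(34) + √Δ] / (2·6) = (-34 + 310) / 12 = 276 / 12 = 23
(The negative root is discarded since n must be a positive integer.)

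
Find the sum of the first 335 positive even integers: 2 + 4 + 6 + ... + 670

Sum of first n even numbers = n(n+1)
= 335×336
= 112560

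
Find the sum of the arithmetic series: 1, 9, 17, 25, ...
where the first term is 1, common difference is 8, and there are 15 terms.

Sₙ = n/2 × (first + last)
Last term = a + (n-1)d = 1 + (15-1)×8 = 113
S_15 = 15/2 × (1 + 113)
S_15 = 15/2 × 114 = 855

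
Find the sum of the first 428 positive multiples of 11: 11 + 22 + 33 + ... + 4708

Factor out 11: = 11(1 + 2 + ... + 428) = 11 × n(n+1)/2
= 11 × 428×429/2
= 11 × 91806
= 1009866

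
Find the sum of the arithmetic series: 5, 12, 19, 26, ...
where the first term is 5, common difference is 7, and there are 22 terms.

Sₙ = n/2 × (first + last)
Last term = a + (n-1)d = 5 + (22-1)×7 = 152
S_22 = 22/2 × (5 + 152)
S_22 = 22/2 × 157 = 1727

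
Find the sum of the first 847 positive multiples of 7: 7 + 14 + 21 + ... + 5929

Factor out 7: = 7(1 + 2 + ... + 847) = 7 × n(n+1)/2
= 7 × 847×848/2
= 7 × 359128
= 2513896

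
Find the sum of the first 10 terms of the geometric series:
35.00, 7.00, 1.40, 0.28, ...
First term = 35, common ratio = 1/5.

Sₙ = a(1 - rⁿ) / (1 - r)
S_10 = 35(1 - (1/5)^10) / (1 - (1/5))
S_10 = 35(1 - (1/9765625)) / (4/5)
S_10 = 17089842/390625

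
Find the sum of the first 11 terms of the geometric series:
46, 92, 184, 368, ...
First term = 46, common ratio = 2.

Sₙ = a(1 - rⁿ) / (1 - r)
S_11 = 46(1 - 2^11) / (1 - 2)
S_11 = 46(1 - 2048) / (-1)
S_11 = 94162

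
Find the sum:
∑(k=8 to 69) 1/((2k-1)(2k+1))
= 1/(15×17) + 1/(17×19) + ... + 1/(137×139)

Partial fractions: 1/((2k-1)(2k+1)) = (1/2)[1/(2k-1) - 1/(2k+1)]
The series telescopes:
= (1/2)[1/15 - 1/139]
= 62/2085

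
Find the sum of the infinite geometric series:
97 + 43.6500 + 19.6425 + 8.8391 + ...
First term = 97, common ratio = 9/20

For |r| < 1, S = a / (1 - r)
S = 97 / (1 - (9/20))
S = 97 / (11/20)
S = 1940/11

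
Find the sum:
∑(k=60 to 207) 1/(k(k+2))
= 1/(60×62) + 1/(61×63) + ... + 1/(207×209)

Partial fractions: 1/(k(k+2)) = (1/2)[1/k - 1/(k+2)]
Telescoping leaves the first two and last two terms:
= (1/2)[1/60 + 1/61 - 1/208 - 1/209]
= 933473/79553760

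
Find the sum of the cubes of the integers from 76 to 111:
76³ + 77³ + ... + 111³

Use ∑_{k=1}^{n} k³ = [n(n+1)/2]², then subtract the first 75 terms.
∑_{k=1}^{111} k³ = [111×112/2]² = 6216² = 38638656
∑_{k=1}^{75} k³ = [75×76/2]² = 2850² = 8122500
∑_{k=76}^{111} k³ = 38638656 - 8122500 = 30516156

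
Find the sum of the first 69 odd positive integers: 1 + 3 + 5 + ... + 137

Sum of first n odd numbers = n²
= 69²
= 4761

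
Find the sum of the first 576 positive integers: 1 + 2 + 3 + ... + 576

Formula: ∑k = n(n+1)/2
= 576×577/2
= 332352/2
= 166176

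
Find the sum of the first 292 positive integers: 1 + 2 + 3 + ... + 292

Formula: ∑k = n(n+1)/2
= 292×293/2
= 85556/2
= 42778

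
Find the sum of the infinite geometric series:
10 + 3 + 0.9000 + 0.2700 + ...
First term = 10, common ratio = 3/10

For |r| < 1, S = a / (1 - r)
S = 10 / (1 - (3/10))
S = 10 / (7/10)
S = 100/7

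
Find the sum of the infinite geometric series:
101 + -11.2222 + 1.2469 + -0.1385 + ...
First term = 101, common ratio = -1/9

For |r| < 1, S = a / (1 - r)
S = 101 / (1 - (-1/9))
S = 101 / (10/9)
S = 909/10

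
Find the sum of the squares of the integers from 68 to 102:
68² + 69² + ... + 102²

Use ∑_{k=1}^{n} k² = n(n+1)(2n+1)/6, then subtract the first 67 terms.
∑_{k=1}^{102} k² = 102×103×205/6 = 358955
∑_{k=1}^{67} k² = 67×68×135/6 = 102510
∑_{k=68}^{102} k² = 358955 - 102510 = 256445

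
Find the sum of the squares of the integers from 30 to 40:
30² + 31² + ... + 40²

Use ∑_{k=1}^{n} k² = n(n+1)(2n+1)/6, then subtract the first 29 terms.
∑_{k=1}^{40} k² = 40×41×81/6 = 22140
∑_{k=1}^{29} k² = 29×30×59/6 = 8555
∑_{k=30}^{40} k² = 22140 - 8555 = 13585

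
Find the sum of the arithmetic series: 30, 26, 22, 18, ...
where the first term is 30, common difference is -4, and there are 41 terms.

Sₙ = n/2 × (first + last)
Last term = a + (n-1)d = 30 + (41-1)×(-4) = -130
S_41 = 41/2 × (30 + (-130))
S_41 = 41/2 × (-100) = -2050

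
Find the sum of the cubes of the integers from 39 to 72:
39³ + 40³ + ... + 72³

Use ∑_{k=1}^{n} k³ = [n(n+1)/2]², then subtract the first 38 terms.
∑_{k=1}^{72} k³ = [72×73/2]² = 2628² = 6906384
∑_{k=1}^{38} k³ = [38×39/2]² = 741² = 549081
∑_{k=39}^{72} k³ = 6906384 - 549081 = 6357303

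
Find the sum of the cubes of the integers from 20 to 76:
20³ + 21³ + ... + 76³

Use ∑_{k=1}^{n} k³ = [n(n+1)/2]², then subtract the first 19 terms.
∑_{k=1}^{76} k³ = [76×77/2]² = 2926² = 8561476
∑_{k=1}^{19} k³ = [19×20/2]² = 190² = 36100
∑_{k=20}^{76} k³ = 8561476 - 36100 = 8525376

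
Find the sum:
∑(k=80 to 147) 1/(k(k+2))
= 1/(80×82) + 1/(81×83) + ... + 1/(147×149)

Partial fractions: 1/(k(k+2)) = (1/2)[1/k - 1/(k+2)]
Telescoping leaves the first two and last two terms:
= (1/2)[1/80 + 1/81 - 1/148 - 1/149]
= 406453/71448480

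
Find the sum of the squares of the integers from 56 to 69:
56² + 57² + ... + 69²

Use ∑_{k=1}^{n} k² = n(n+1)(2n+1)/6, then subtract the first 55 terms.
∑_{k=1}^{69} k² = 69×70×139/6 = 111895
∑_{k=1}^{55} k² = 55×56×111/6 = 56980
∑_{k=56}^{69} k² = 111895 - 56980 = 54915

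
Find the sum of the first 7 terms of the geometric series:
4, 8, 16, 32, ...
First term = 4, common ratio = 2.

Sₙ = a(1 - rⁿ) / (1 - r)
S_7 = 4(1 - 2^7) / (1 - 2)
S_7 = 4(1 - 128) / (-1)
S_7 = 508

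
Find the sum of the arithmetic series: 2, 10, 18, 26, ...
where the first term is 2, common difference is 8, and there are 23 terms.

Sₙ = n/2 × (first + last)
Last term = a + (n-1)d = 2 + (23-1)×8 = 178
S_23 = 23/2 × (2 + 178)
S_23 = 23/2 × 180 = 2070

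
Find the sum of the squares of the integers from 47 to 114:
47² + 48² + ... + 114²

Use ∑_{k=1}^{n} k² = n(n+1)(2n+1)/6, then subtract the first 46 terms.
∑_{k=1}^{114} k² = 114×115×229/6 = 500365
∑_{k=1}^{46} k² = 46×47×93/6 = 33511
∑_{k=47}^{114} k² = 500365 - 33511 = 466854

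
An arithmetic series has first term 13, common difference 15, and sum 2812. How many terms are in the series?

Using S = n/2 × [2a + (n-1)d]
2812 = n/2 × [2(13) + (n-1)(15)]
2812 = n/2 × [26 + 15n - 15]
5624 = n × [11 + 15n]
15n² + (11)n - 5624 = 0
Discriminant: Δ = (11)² - 4(15)(-5624) = 121 + 337440 = 337561
√Δ = 581
n = [-(11) + √Δ] / (2·15) = (-11 + 581) / 30 = 570 / 30 = 19
(The negative root is discarded since n must be a positive integer.)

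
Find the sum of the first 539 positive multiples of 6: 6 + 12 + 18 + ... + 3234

Factor out 6: = 6(1 + 2 + ... + 539) = 6 × n(n+1)/2
= 6 × 539×540/2
= 6 × 145530
= 873180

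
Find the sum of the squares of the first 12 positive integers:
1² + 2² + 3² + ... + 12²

Formula: ∑k² = n(n+1)(2n+1)/6
= 12×13×25/6
= 3900/6
= 650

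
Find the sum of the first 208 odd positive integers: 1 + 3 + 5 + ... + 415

Sum of first n odd numbers = n²
= 208²
= 43264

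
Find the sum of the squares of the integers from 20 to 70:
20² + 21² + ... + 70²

Use ∑_{k=1}^{n} k² = n(n+1)(2n+1)/6, then subtract the first 19 terms.
∑_{k=1}^{70} k² = 70×71×141/6 = 116795
∑_{k=1}^{19} k² = 19×20×39/6 = 2470
∑_{k=20}^{70} k² = 116795 - 2470 = 114325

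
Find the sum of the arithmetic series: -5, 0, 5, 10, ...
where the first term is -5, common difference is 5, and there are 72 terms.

Sₙ = n/2 × (first + last)
Last term = a + (n-1)d = -5 + (72-1)×5 = 350
S_72 = 72/2 × (-5 + 350)
S_72 = 72/2 × 345 = 12420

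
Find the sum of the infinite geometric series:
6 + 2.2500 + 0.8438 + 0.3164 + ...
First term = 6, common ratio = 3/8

For |r| < 1, S = a / (1 - r)
S = 6 / (1 - (3/8))
S = 6 / (5/8)
S = 48/5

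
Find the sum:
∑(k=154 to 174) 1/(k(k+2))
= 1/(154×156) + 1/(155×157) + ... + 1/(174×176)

Partial fractions: 1/(k(k+2)) = (1/2)[1/k - 1/(k+2)]
Telescoping leaves the first two and last two terms:
= (1/2)[1/154 + 1/155 - 1/175 - 1/176]
= 1479/1909600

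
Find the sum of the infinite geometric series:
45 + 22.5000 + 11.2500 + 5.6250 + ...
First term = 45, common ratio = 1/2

For |r| < 1, S = a / (1 - r)
S = 45 / (1 - (1/2))
S = 45 / (1/2)
S = 90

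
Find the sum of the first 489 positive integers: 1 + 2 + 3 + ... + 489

Formula: ∑k = n(n+1)/2
= 489×490/2
= 239610/2
= 119805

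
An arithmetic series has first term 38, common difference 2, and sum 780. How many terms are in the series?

Using S = n/2 × [2a + (n-1)d]
780 = n/2 × [2(38) + (n-1)(2)]
780 = n/2 × [76 + 2n - 2]
1560 = n × [74 + 2n]
2n² + (74)n - 1560 = 0
Discriminant: Δ = (74)² - 4(2)(-1560) = 5476 + 12480 = 17956
√Δ = 134
n = [-(74) + √Δ] / (2·2) = (-74 + 134) / 4 = 60 / 4 = 15
(The negative root is discarded since n must be a positive integer.)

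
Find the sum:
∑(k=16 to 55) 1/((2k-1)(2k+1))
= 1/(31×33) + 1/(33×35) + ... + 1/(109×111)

Partial fractions: 1/((2k-1)(2k+1)) = (1/2)[1/(2k-1) - 1/(2k+1)]
The series telescopes:
= (1/2)[1/31 - 1/111]
= 40/3441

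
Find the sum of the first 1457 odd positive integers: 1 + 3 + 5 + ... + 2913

Sum of first n odd numbers = n²
= 1457²
= 2122849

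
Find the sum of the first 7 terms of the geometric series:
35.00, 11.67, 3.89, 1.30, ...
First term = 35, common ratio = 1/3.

Sₙ = a(1 - rⁿ) / (1 - r)
S_7 = 35(1 - (1/3)^7) / (1 - (1/3))
S_7 = 35(1 - (1/2187)) / (2/3)
S_7 = 38255/729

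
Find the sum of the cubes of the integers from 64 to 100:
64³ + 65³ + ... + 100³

Use ∑_{k=1}^{n} k³ = [n(n+1)/2]², then subtract the first 63 terms.
∑_{k=1}^{100} k³ = [100×101/2]² = 5050² = 25502500
∑_{k=1}^{63} k³ = [63×64/2]² = 2016² = 4064256
∑_{k=64}^{100} k³ = 25502500 - 4064256 = 21438244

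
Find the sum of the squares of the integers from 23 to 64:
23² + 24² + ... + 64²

Use ∑_{k=1}^{n} k² = n(n+1)(2n+1)/6, then subtract the first 22 terms.
∑_{k=1}^{64} k² = 64×65×129/6 = 89440
∑_{k=1}^{22} k² = 22×23×45/6 = 3795
∑_{k=23}^{64} k² = 89440 - 3795 = 85645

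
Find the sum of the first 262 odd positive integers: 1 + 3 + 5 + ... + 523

Sum of first n odd numbers = n²
= 262²
= 68644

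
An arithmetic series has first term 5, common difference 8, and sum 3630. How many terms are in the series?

Using S = n/2 × [2a + (n-1)d]
3630 = n/2 × [2(5) + (n-1)(8)]
3630 = n/2 × [10 + 8n - 8]
7260 = n × [2 + 8n]
8n² + (2)n - 7260 = 0
Discriminant: Δ = (2)² - 4(8)(-7260) = 4 + 232320 = 232324
√Δ = 482
n = [-(2) + √Δ] / (2·8) = (-2 + 482) / 16 = 480 / 16 = 30
(The negative root is discarded since n must be a positive integer.)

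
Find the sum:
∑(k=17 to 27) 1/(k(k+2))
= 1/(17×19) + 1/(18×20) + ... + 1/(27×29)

Partial fractions: 1/(k(k+2)) = (1/2)[1/k - 1/(k+2)]
Telescoping leaves the first two and last two terms:
= (1/2)[1/17 + 1/18 - 1/28 - 1/29]
= 5489/248472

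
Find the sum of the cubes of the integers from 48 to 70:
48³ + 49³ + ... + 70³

Use ∑_{k=1}^{n} k³ = [n(n+1)/2]², then subtract the first 47 terms.
∑_{k=1}^{70} k³ = [70×71/2]² = 2485² = 6175225
∑_{k=1}^{47} k³ = [47×48/2]² = 1128² = 1272384
∑_{k=48}^{70} k³ = 6175225 - 1272384 = 4902841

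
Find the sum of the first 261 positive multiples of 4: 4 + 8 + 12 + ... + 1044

Factor out 4: = 4(1 + 2 + ... + 261) = 4 × n(n+1)/2
= 4 × 261×262/2
= 4 × 34191
= 136764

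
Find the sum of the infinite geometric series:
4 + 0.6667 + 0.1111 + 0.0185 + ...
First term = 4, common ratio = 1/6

For |r| < 1, S = a / (1 - r)
S = 4 / (1 - (1/6))
S = 4 / (5/6)
S = 24/5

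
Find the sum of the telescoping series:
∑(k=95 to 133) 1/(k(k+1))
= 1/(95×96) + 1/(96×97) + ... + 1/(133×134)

Partial fractions: 1/(k(k+1)) = 1/k - 1/(k+1)
The series telescopes:
= (1/95 - 1/96) + (1/96 - 1/97) + ... + (1/133 - 1/134)
= 1/95 - 1/134
= 39/12730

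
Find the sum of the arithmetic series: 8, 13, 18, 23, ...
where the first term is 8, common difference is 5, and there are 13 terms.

Sₙ = n/2 × (first + last)
Last term = a + (n-1)d = 8 + (13-1)×5 = 68
S_13 = 13/2 × (8 + 68)
S_13 = 13/2 × 76 = 494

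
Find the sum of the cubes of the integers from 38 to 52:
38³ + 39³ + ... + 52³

Use ∑_{k=1}^{n} k³ = [n(n+1)/2]², then subtract the first 37 terms.
∑_{k=1}^{52} k³ = [52×53/2]² = 1378² = 1898884
∑_{k=1}^{37} k³ = [37×38/2]² = 703² = 494209
∑_{k=38}^{52} k³ = 1898884 - 494209 = 1404675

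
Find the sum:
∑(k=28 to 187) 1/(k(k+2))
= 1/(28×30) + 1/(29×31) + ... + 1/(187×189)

Partial fractions: 1/(k(k+2)) = (1/2)[1/k - 1/(k+2)]
Telescoping leaves the first two and last two terms:
= (1/2)[1/28 + 1/29 - 1/188 - 1/189]
= 7675/257607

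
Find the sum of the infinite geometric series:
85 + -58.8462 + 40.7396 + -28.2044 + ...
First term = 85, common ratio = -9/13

For |r| < 1, S = a / (1 - r)
S = 85 / (1 - (-9/13))
S = 85 / (22/13)
S = 1105/22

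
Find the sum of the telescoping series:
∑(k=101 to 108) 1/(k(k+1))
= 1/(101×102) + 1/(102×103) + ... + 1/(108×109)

Partial fractions: 1/(k(k+1)) = 1/k - 1/(k+1)
The series telescopes:
= (1/101 - 1/102) + (1/102 - 1/103) + ... + (1/108 - 1/109)
= 1/101 - 1/109
= 8/11009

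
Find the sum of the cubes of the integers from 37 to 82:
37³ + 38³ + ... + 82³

Use ∑_{k=1}^{n} k³ = [n(n+1)/2]², then subtract the first 36 terms.
∑_{k=1}^{82} k³ = [82×83/2]² = 3403² = 11580409
∑_{k=1}^{36} k³ = [36×37/2]² = 666² = 443556
∑_{k=37}^{82} k³ = 11580409 - 443556 = 11136853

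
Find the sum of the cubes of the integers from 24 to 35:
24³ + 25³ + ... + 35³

Use ∑_{k=1}^{n} k³ = [n(n+1)/2]², then subtract the first 23 terms.
∑_{k=1}^{35} k³ = [35×36/2]² = 630² = 396900
∑_{k=1}^{23} k³ = [23×24/2]² = 276² = 76176
∑_{k=24}^{35} k³ = 396900 - 76176 = 320724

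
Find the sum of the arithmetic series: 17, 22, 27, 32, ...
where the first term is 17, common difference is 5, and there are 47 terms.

Sₙ = n/2 × (first + last)
Last term = a + (n-1)d = 17 + (47-1)×5 = 247
S_47 = 47/2 × (17 + 247)
S_47 = 47/2 × 264 = 6204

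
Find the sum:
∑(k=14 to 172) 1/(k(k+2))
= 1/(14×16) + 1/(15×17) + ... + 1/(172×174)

Partial fractions: 1/(k(k+2)) = (1/2)[1/k - 1/(k+2)]
Telescoping leaves the first two and last two terms:
= (1/2)[1/14 + 1/15 - 1/173 - 1/174]
= 33337/526785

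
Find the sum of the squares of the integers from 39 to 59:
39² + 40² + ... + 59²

Use ∑_{k=1}^{n} k² = n(n+1)(2n+1)/6, then subtract the first 38 terms.
∑_{k=1}^{59} k² = 59×60×119/6 = 70210
∑_{k=1}^{38} k² = 38×39×77/6 = 19019
∑_{k=39}^{59} k² = 70210 - 19019 = 51191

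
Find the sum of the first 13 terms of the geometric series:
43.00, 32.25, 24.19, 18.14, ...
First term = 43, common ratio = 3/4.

Sₙ = a(1 - rⁿ) / (1 - r)
S_13 = 43(1 - (3/4)^13) / (1 - (3/4))
S_13 = 43(1 - (1594323/67108864)) / (1/4)
S_13 = 2817125263/16777216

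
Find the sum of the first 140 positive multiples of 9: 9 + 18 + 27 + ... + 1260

Factor out 9: = 9(1 + 2 + ... + 140) = 9 × n(n+1)/2
= 9 × 140×141/2
= 9 × 9870
= 88830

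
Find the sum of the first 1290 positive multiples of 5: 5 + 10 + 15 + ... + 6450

Factor out 5: = 5(1 + 2 + ... + 1290) = 5 × n(n+1)/2
= 5 × 1290×1291/2
= 5 × 832695
= 4163475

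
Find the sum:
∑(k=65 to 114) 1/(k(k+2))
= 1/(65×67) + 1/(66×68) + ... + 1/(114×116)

Partial fractions: 1/(k(k+2)) = (1/2)[1/k - 1/(k+2)]
Telescoping leaves the first two and last two terms:
= (1/2)[1/65 + 1/66 - 1/115 - 1/116]
= 15131/2289144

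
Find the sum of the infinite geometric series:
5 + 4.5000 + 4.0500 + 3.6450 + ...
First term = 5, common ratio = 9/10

For |r| < 1, S = a / (1 - r)
S = 5 / (1 - (9/10))
S = 5 / (1/10)
S = 50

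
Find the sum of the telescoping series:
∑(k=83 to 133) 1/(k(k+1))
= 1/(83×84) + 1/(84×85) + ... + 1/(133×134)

Partial fractions: 1/(k(k+1)) = 1/k - 1/(k+1)
The series telescopes:
= (1/83 - 1/84) + (1/84 - 1/85) + ... + (1/133 - 1/134)
= 1/83 - 1/134
= 51/11122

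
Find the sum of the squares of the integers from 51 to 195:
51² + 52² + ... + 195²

Use ∑_{k=1}^{n} k² = n(n+1)(2n+1)/6, then subtract the first 50 terms.
∑_{k=1}^{195} k² = 195×196×391/6 = 2490670
∑_{k=1}^{50} k² = 50×51×101/6 = 42925
∑_{k=51}^{195} k² = 2490670 - 42925 = 2447745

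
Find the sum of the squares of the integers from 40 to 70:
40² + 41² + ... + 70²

Use ∑_{k=1}^{n} k² = n(n+1)(2n+1)/6, then subtract the first 39 terms.
∑_{k=1}^{70} k² = 70×71×141/6 = 116795
∑_{k=1}^{39} k² = 39×40×79/6 = 20540
∑_{k=40}^{70} k² = 116795 - 20540 = 96255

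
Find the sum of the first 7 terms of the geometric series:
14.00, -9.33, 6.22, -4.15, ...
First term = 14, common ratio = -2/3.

Sₙ = a(1 - rⁿ) / (1 - r)
S_7 = 14(1 - (-2/3)^7) / (1 - (-2/3))
S_7 = 14(1 - (-128/2187)) / (5/3)
S_7 = 6482/729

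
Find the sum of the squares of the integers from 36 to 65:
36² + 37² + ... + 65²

Use ∑_{k=1}^{n} k² = n(n+1)(2n+1)/6, then subtract the first 35 terms.
∑_{k=1}^{65} k² = 65×66×131/6 = 93665
∑_{k=1}^{35} k² = 35×36×71/6 = 14910
∑_{k=36}^{65} k² = 93665 - 14910 = 78755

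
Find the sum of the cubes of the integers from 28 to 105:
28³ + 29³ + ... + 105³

Use ∑_{k=1}^{n} k³ = [n(n+1)/2]², then subtract the first 27 terms.
∑_{k=1}^{105} k³ = [105×106/2]² = 5565² = 30969225
∑_{k=1}^{27} k³ = [27×28/2]² = 378² = 142884
∑_{k=28}^{105} k³ = 30969225 - 142884 = 30826341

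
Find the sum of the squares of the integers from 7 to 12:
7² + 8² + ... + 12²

Use ∑_{k=1}^{n} k² = n(n+1)(2n+1)/6, then subtract the first 6 terms.
∑_{k=1}^{12} k² = 12×13×25/6 = 650
∑_{k=1}^{6} k² = 6×7×13/6 = 91
∑_{k=7}^{12} k² = 650 - 91 = 559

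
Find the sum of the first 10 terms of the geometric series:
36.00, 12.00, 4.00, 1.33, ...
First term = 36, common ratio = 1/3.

Sₙ = a(1 - rⁿ) / (1 - r)
S_10 = 36(1 - (1/3)^10) / (1 - (1/3))
S_10 = 36(1 - (1/59049)) / (2/3)
S_10 = 118096/2187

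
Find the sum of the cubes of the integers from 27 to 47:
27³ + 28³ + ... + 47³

Use ∑_{k=1}^{n} k³ = [n(n+1)/2]², then subtract the first 26 terms.
∑_{k=1}^{47} k³ = [47×48/2]² = 1128² = 1272384
∑_{k=1}^{26} k³ = [26×27/2]² = 351² = 123201
∑_{k=27}^{47} k³ = 1272384 - 123201 = 1149183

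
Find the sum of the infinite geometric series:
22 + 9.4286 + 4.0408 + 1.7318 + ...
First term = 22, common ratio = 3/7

For |r| < 1, S = a / (1 - r)
S = 22 / (1 - (3/7))
S = 22 / (4/7)
S = 77/2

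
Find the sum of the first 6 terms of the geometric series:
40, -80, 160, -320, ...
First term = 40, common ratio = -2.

Sₙ = a(1 - rⁿ) / (1 - r)
S_6 = 40(1 - (-2)^6) / (1 - (-2))
S_6 = 40(1 - 64) / (3)
S_6 = -840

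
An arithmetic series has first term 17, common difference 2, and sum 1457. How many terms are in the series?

Using S = n/2 × [2a + (n-1)d]
1457 = n/2 × [2(17) + (n-1)(2)]
1457 = n/2 × [34 + 2n - 2]
2914 = n × [32 + 2n]
2n² + (32)n - 2914 = 0
Discriminant: Δ = (32)² - 4(2)(-2914) = 1024 + 23312 = 24336
√Δ = 156
n = [-(32) + √Δ] / (2·2) = (-32 + 156) / 4 = 124 / 4 = 31
(The negative root is discarded since n must be a positive integer.)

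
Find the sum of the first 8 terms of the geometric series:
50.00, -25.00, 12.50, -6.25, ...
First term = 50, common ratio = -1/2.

Sₙ = a(1 - rⁿ) / (1 - r)
S_8 = 50(1 - (-1/2)^8) / (1 - (-1/2))
S_8 = 50(1 - (1/256)) / (3/2)
S_8 = 2125/64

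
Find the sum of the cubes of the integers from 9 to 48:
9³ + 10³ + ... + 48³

Use ∑_{k=1}^{n} k³ = [n(n+1)/2]², then subtract the first 8 terms.
∑_{k=1}^{48} k³ = [48×49/2]² = 1176² = 1382976
∑_{k=1}^{8} k³ = [8×9/2]² = 36² = 1296
∑_{k=9}^{48} k³ = 1382976 - 1296 = 1381680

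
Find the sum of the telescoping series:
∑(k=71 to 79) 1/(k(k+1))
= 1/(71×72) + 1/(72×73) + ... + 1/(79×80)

Partial fractions: 1/(k(k+1)) = 1/k - 1/(k+1)
The series telescopes:
= (1/71 - 1/72) + (1/72 - 1/73) + ... + (1/79 - 1/80)
= 1/71 - 1/80
= 9/5680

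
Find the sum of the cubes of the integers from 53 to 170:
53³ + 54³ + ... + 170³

Use ∑_{k=1}^{n} k³ = [n(n+1)/2]², then subtract the first 52 terms.
∑_{k=1}^{170} k³ = [170×171/2]² = 14535² = 211266225
∑_{k=1}^{52} k³ = [52×53/2]² = 1378² = 1898884
∑_{k=53}^{170} k³ = 211266225 - 1898884 = 209367341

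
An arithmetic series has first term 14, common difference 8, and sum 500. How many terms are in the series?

Using S = n/2 × [2a + (n-1)d]
500 = n/2 × [2(14) + (n-1)(8)]
500 = n/2 × [28 + 8n - 8]
1000 = n × [20 + 8n]
8n² + (20)n - 1000 = 0
Discriminant: Δ = (20)² - 4(8)(-1000) = 400 + 32000 = 32400
√Δ = 180
n = [-(20) + √Δ] / (2·8) = (-20 + 180) / 16 = 160 / 16 = 10
(The negative root is discarded since n must be a positive integer.)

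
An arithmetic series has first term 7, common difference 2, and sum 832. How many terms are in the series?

Using S = n/2 × [2a + (n-1)d]
832 = n/2 × [2(7) + (n-1)(2)]
832 = n/2 × [14 + 2n - 2]
1664 = n × [12 + 2n]
2n² + (12)n - 1664 = 0
Discriminant: Δ = (12)² - 4(2)(-1664) = 144 + 13312 = 13456
√Δ = 116
n = [-(12) + √Δ] / (2·2) = (-12 + 116) / 4 = 104 / 4 = 26
(The negative root is discarded since n must be a positive integer.)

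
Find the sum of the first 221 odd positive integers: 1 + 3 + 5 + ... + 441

Sum of first n odd numbers = n²
= 221²
= 48841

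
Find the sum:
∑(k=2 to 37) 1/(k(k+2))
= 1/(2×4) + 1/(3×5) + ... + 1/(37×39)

Partial fractions: 1/(k(k+2)) = (1/2)[1/k - 1/(k+2)]
Telescoping leaves the first two and last two terms:
= (1/2)[1/2 + 1/3 - 1/38 - 1/39]
= 193/494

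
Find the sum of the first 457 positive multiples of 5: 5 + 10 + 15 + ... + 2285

Factor out 5: = 5(1 + 2 + ... + 457) = 5 × n(n+1)/2
= 5 × 457×458/2
= 5 × 104653
= 523265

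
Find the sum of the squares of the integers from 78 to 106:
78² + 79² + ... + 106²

Use ∑_{k=1}^{n} k² = n(n+1)(2n+1)/6, then subtract the first 77 terms.
∑_{k=1}^{106} k² = 106×107×213/6 = 402641
∑_{k=1}^{77} k² = 77×78×155/6 = 155155
∑_{k=78}^{106} k² = 402641 - 155155 = 247486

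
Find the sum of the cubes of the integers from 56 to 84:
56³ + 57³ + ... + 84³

Use ∑_{k=1}^{n} k³ = [n(n+1)/2]², then subtract the first 55 terms.
∑_{k=1}^{84} k³ = [84×85/2]² = 3570² = 12744900
∑_{k=1}^{55} k³ = [55×56/2]² = 1540² = 2371600
∑_{k=56}^{84} k³ = 12744900 - 2371600 = 10373300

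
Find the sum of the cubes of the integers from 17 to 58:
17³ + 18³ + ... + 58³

Use ∑_{k=1}^{n} k³ = [n(n+1)/2]², then subtract the first 16 terms.
∑_{k=1}^{58} k³ = [58×59/2]² = 1711² = 2927521
∑_{k=1}^{16} k³ = [16×17/2]² = 136² = 18496
∑_{k=17}^{58} k³ = 2927521 - 18496 = 2909025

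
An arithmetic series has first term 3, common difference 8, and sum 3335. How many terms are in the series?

Using S = n/2 × [2a + (n-1)d]
3335 = n/2 × [2(3) + (n-1)(8)]
3335 = n/2 × [6 + 8n - 8]
6670 = n × [-2 + 8n]
8n² + (-2)n - 6670 = 0
Discriminant: Δ = (-2)² - 4(8)(-6670) = 4 + 213440 = 213444
√Δ = 462
n = [-(-2) + √Δ] / (2·8) = (2 + 462) / 16 = 464 / 16 = 29
(The negative root is discarded since n must be a positive integer.)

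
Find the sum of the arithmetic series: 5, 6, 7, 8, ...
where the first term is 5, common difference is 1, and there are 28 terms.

Sₙ = n/2 × (first + last)
Last term = a + (n-1)d = 5 + (28-1)×1 = 32
S_28 = 28/2 × (5 + 32)
S_28 = 28/2 × 37 = 518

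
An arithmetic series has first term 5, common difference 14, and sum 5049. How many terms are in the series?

Using S = n/2 × [2a + (n-1)d]
5049 = n/2 × [2(5) + (n-1)(14)]
5049 = n/2 × [10 + 14n - 14]
10098 = n × [-4 + 14n]
14n² + (-4)n - 10098 = 0
Discriminant: Δ = (-4)² - 4(14)(-10098) = 16 + 565488 = 565504
√Δ = 752
n = [-(-4) + √Δ] / (2·14) = (4 + 752) / 28 = 756 / 28 = 27
(The negative root is discarded since n must be a positive integer.)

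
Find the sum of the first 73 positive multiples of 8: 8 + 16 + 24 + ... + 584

Factor out 8: = 8(1 + 2 + ... + 73) = 8 × n(n+1)/2
= 8 × 73×74/2
= 8 × 2701
= 21608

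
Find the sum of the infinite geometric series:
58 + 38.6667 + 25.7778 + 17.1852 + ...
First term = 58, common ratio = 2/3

For |r| < 1, S = a / (1 - r)
S = 58 / (1 - (2/3))
S = 58 / (1/3)
S = 174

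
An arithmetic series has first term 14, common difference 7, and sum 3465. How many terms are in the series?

Using S = n/2 × [2a + (n-1)d]
3465 = n/2 × [2(14) + (n-1)(7)]
3465 = n/2 × [28 + 7n - 7]
6930 = n × [21 + 7n]
7n² + (21)n - 6930 = 0
Discriminant: Δ = (21)² - 4(7)(-6930) = 441 + 194040 = 194481
√Δ = 441
n = [-(21) + √Δ] / (2·7) = (-21 + 441) / 14 = 420 / 14 = 30
(The negative root is discarded since n must be a positive integer.)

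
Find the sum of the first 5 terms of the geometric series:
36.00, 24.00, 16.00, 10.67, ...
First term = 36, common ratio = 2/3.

Sₙ = a(1 - rⁿ) / (1 - r)
S_5 = 36(1 - (2/3)^5) / (1 - (2/3))
S_5 = 36(1 - (32/243)) / (1/3)
S_5 = 844/9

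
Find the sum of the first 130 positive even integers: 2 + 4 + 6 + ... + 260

Sum of first n even numbers = n(n+1)
= 130×131
= 17030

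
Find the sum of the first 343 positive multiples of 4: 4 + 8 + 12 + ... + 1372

Factor out 4: = 4(1 + 2 + ... + 343) = 4 × n(n+1)/2
= 4 × 343×344/2
= 4 × 58996
= 235984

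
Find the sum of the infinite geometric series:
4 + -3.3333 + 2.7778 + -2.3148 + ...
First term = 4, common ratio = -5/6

For |r| < 1, S = a / (1 - r)
S = 4 / (1 - (-5/6))
S = 4 / (11/6)
S = 24/11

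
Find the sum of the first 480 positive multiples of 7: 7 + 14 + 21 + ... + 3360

Factor out 7: = 7(1 + 2 + ... + 480) = 7 × n(n+1)/2
= 7 × 480×481/2
= 7 × 115440
= 808080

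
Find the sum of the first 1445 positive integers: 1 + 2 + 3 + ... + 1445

Formula: ∑k = n(n+1)/2
= 1445×1446/2
= 2089470/2
= 1044735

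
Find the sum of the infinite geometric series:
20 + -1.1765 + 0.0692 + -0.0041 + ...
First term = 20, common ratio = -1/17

For |r| < 1, S = a / (1 - r)
S = 20 / (1 - (-1/17))
S = 20 / (18/17)
S = 170/9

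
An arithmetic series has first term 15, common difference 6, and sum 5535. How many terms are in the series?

Using S = n/2 × [2a + (n-1)d]
5535 = n/2 × [2(15) + (n-1)(6)]
5535 = n/2 × [30 + 6n - 6]
11070 = n × [24 + 6n]
6n² + (24)n - 11070 = 0
Discriminant: Δ = (24)² - 4(6)(-11070) = 576 + 265680 = 266256
√Δ = 516
n = [-(24) + √Δ] / (2·6) = (-24 + 516) / 12 = 492 / 12 = 41
(The negative root is discarded since n must be a positive integer.)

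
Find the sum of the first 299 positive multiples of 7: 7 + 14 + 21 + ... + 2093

Factor out 7: = 7(1 + 2 + ... + 299) = 7 × n(n+1)/2
= 7 × 299×300/2
= 7 × 44850
= 313950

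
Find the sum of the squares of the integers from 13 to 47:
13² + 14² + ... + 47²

Use ∑_{k=1}^{n} k² = n(n+1)(2n+1)/6, then subtract the first 12 terms.
∑_{k=1}^{47} k² = 47×48×95/6 = 35720
∑_{k=1}^{12} k² = 12×13×25/6 = 650
∑_{k=13}^{47} k² = 35720 - 650 = 35070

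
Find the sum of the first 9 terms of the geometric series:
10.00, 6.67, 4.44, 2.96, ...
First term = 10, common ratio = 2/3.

Sₙ = a(1 - rⁿ) / (1 - r)
S_9 = 10(1 - (2/3)^9) / (1 - (2/3))
S_9 = 10(1 - (512/19683)) / (1/3)
S_9 = 191710/6561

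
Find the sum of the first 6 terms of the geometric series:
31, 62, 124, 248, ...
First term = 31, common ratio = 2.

Sₙ = a(1 - rⁿ) / (1 - r)
S_6 = 31(1 - 2^6) / (1 - 2)
S_6 = 31(1 - 64) / (-1)
S_6 = 1953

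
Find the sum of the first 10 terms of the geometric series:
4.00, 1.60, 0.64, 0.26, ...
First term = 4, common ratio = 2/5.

Sₙ = a(1 - rⁿ) / (1 - r)
S_10 = 4(1 - (2/5)^10) / (1 - (2/5))
S_10 = 4(1 - (1024/9765625)) / (3/5)
S_10 = 13019468/1953125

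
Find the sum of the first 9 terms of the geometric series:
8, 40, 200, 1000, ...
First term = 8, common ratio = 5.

Sₙ = a(1 - rⁿ) / (1 - r)
S_9 = 8(1 - 5^9) / (1 - 5)
S_9 = 8(1 - 1953125) / (-4)
S_9 = 3906248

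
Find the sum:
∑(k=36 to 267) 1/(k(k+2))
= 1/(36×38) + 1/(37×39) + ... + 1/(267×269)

Partial fractions: 1/(k(k+2)) = (1/2)[1/k - 1/(k+2)]
Telescoping leaves the first two and last two terms:
= (1/2)[1/36 + 1/37 - 1/268 - 1/269]
= 568429/24006636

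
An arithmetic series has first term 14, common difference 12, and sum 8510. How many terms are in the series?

Using S = n/2 × [2a + (n-1)d]
8510 = n/2 × [2(14) + (n-1)(12)]
8510 = n/2 × [28 + 12n - 12]
17020 = n × [16 + 12n]
12n² + (16)n - 17020 = 0
Discriminant: Δ = (16)² - 4(12)(-17020) = 256 + 816960 = 817216
√Δ = 904
n = [-(16) + √Δ] / (2·12) = (-16 + 904) / 24 = 888 / 24 = 37
(The negative root is discarded since n must be a positive integer.)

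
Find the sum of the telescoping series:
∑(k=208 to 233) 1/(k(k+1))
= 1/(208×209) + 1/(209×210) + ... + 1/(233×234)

Partial fractions: 1/(k(k+1)) = 1/k - 1/(k+1)
The series telescopes:
= (1/208 - 1/209) + (1/209 - 1/210) + ... + (1/233 - 1/234)
= 1/208 - 1/234
= 1/1872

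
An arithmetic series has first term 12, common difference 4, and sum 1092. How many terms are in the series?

Using S = n/2 × [2a + (n-1)d]
1092 = n/2 × [2(12) + (n-1)(4)]
1092 = n/2 × [24 + 4n - 4]
2184 = n × [20 + 4n]
4n² + (20)n - 2184 = 0
Discriminant: Δ = (20)² - 4(4)(-2184) = 400 + 34944 = 35344
√Δ = 188
n = [-(20) + √Δ] / (2·4) = (-20 + 188) / 8 = 168 / 8 = 21
(The negative root is discarded since n must be a positive integer.)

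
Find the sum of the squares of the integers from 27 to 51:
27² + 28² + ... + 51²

Use ∑_{k=1}^{n} k² = n(n+1)(2n+1)/6, then subtract the first 26 terms.
∑_{k=1}^{51} k² = 51×52×103/6 = 45526
∑_{k=1}^{26} k² = 26×27×53/6 = 6201
∑_{k=27}^{51} k² = 45526 - 6201 = 39325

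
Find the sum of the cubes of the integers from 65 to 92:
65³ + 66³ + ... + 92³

Use ∑_{k=1}^{n} k³ = [n(n+1)/2]², then subtract the first 64 terms.
∑_{k=1}^{92} k³ = [92×93/2]² = 4278² = 18301284
∑_{k=1}^{64} k³ = [64×65/2]² = 2080² = 4326400
∑_{k=65}^{92} k³ = 18301284 - 4326400 = 13974884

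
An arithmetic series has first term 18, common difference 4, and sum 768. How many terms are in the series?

Using S = n/2 × [2a + (n-1)d]
768 = n/2 × [2(18) + (n-1)(4)]
768 = n/2 × [36 + 4n - 4]
1536 = n × [32 + 4n]
4n² + (32)n - 1536 = 0
Discriminant: Δ = (32)² - 4(4)(-1536) = 1024 + 24576 = 25600
√Δ = 160
n = [-(32) + √Δ] / (2·4) = (-32 + 160) / 8 = 128 / 8 = 16
(The negative root is discarded since n must be a positive integer.)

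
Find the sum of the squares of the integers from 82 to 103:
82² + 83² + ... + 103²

Use ∑_{k=1}^{n} k² = n(n+1)(2n+1)/6, then subtract the first 81 terms.
∑_{k=1}^{103} k² = 103×104×207/6 = 369564
∑_{k=1}^{81} k² = 81×82×163/6 = 180441
∑_{k=82}^{103} k² = 369564 - 180441 = 189123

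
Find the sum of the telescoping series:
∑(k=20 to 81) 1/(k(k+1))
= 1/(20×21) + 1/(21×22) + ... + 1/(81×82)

Partial fractions: 1/(k(k+1)) = 1/k - 1/(k+1)
The series telescopes:
= (1/20 - 1/21) + (1/21 - 1/22) + ... + (1/81 - 1/82)
= 1/20 - 1/82
= 31/820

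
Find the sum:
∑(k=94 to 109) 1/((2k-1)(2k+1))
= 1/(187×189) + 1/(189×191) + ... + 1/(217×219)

Partial fractions: 1/((2k-1)(2k+1)) = (1/2)[1/(2k-1) - 1/(2k+1)]
The series telescopes:
= (1/2)[1/187 - 1/219]
= 16/40953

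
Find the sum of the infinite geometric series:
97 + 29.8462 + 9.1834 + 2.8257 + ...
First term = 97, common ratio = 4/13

For |r| < 1, S = a / (1 - r)
S = 97 / (1 - (4/13))
S = 97 / (9/13)
S = 1261/9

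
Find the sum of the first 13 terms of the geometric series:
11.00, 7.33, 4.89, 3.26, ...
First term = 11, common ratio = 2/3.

Sₙ = a(1 - rⁿ) / (1 - r)
S_13 = 11(1 - (2/3)^13) / (1 - (2/3))
S_13 = 11(1 - (8192/1594323)) / (1/3)
S_13 = 17447441/531441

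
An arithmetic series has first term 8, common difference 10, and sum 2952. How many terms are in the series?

Using S = n/2 × [2a + (n-1)d]
2952 = n/2 × [2(8) + (n-1)(10)]
2952 = n/2 × [16 + 10n - 10]
5904 = n × [6 + 10n]
10n² + (6)n - 5904 = 0
Discriminant: Δ = (6)² - 4(10)(-5904) = 36 + 236160 = 236196
√Δ = 486
n = [-(6) + √Δ] / (2·10) = (-6 + 486) / 20 = 480 / 20 = 24
(The negative root is discarded since n must be a positive integer.)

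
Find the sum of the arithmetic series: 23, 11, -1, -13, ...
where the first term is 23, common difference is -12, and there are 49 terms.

Sₙ = n/2 × (first + last)
Last term = a + (n-1)d = 23 + (49-1)×(-12) = -553
S_49 = 49/2 × (23 + (-553))
S_49 = 49/2 × (-530) = -12985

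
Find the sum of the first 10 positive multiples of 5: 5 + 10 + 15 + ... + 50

Factor out 5: = 5(1 + 2 + ... + 10) = 5 × n(n+1)/2
= 5 × 10×11/2
= 5 × 55
= 275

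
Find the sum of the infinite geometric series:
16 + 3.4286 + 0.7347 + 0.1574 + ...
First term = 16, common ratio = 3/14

For |r| < 1, S = a / (1 - r)
S = 16 / (1 - (3/14))
S = 16 / (11/14)
S = 224/11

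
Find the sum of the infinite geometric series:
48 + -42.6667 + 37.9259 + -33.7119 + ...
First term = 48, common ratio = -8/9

For |r| < 1, S = a / (1 - r)
S = 48 / (1 - (-8/9))
S = 48 / (17/9)
S = 432/17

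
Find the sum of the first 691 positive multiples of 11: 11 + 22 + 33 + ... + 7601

Factor out 11: = 11(1 + 2 + ... + 691) = 11 × n(n+1)/2
= 11 × 691×692/2
= 11 × 239086
= 2629946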